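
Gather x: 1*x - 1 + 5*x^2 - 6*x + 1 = 5*x^2 - 5*x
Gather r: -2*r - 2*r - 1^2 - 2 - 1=-4*r - 4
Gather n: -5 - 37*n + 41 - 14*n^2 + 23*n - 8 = -14*n^2 - 14*n + 28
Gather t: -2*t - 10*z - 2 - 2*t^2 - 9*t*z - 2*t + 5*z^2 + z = -2*t^2 + t*(-9*z - 4) + 5*z^2 - 9*z - 2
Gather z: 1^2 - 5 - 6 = -10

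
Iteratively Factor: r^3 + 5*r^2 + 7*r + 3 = (r + 1)*(r^2 + 4*r + 3) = (r + 1)^2*(r + 3)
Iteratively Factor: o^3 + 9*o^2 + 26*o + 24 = (o + 2)*(o^2 + 7*o + 12) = (o + 2)*(o + 4)*(o + 3)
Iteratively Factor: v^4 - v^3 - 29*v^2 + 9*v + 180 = (v - 3)*(v^3 + 2*v^2 - 23*v - 60) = (v - 3)*(v + 4)*(v^2 - 2*v - 15) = (v - 3)*(v + 3)*(v + 4)*(v - 5)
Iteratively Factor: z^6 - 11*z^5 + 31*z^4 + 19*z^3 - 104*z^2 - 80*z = (z - 4)*(z^5 - 7*z^4 + 3*z^3 + 31*z^2 + 20*z) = (z - 5)*(z - 4)*(z^4 - 2*z^3 - 7*z^2 - 4*z) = (z - 5)*(z - 4)^2*(z^3 + 2*z^2 + z) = (z - 5)*(z - 4)^2*(z + 1)*(z^2 + z) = (z - 5)*(z - 4)^2*(z + 1)^2*(z)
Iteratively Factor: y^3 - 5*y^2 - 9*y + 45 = (y - 5)*(y^2 - 9) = (y - 5)*(y - 3)*(y + 3)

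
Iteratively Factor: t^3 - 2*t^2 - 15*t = (t + 3)*(t^2 - 5*t) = t*(t + 3)*(t - 5)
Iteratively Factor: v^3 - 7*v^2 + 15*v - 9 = (v - 3)*(v^2 - 4*v + 3) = (v - 3)^2*(v - 1)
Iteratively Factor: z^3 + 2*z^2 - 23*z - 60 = (z - 5)*(z^2 + 7*z + 12) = (z - 5)*(z + 3)*(z + 4)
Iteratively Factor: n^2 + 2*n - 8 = (n - 2)*(n + 4)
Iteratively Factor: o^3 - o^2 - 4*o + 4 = (o - 1)*(o^2 - 4) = (o - 1)*(o + 2)*(o - 2)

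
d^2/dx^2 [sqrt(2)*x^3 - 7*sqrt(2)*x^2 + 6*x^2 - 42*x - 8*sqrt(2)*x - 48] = 6*sqrt(2)*x - 14*sqrt(2) + 12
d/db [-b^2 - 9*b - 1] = -2*b - 9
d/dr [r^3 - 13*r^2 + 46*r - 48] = 3*r^2 - 26*r + 46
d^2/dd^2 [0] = 0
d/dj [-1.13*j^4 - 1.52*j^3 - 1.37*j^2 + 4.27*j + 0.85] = -4.52*j^3 - 4.56*j^2 - 2.74*j + 4.27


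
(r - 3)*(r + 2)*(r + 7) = r^3 + 6*r^2 - 13*r - 42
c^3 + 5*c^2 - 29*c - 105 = (c - 5)*(c + 3)*(c + 7)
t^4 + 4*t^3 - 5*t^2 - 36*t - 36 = (t - 3)*(t + 2)^2*(t + 3)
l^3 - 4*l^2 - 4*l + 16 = (l - 4)*(l - 2)*(l + 2)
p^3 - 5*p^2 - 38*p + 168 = (p - 7)*(p - 4)*(p + 6)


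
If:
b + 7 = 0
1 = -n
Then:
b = -7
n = -1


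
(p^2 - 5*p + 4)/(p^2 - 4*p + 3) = (p - 4)/(p - 3)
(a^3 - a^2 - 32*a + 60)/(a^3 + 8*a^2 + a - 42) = (a^2 + a - 30)/(a^2 + 10*a + 21)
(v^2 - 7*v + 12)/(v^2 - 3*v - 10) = (-v^2 + 7*v - 12)/(-v^2 + 3*v + 10)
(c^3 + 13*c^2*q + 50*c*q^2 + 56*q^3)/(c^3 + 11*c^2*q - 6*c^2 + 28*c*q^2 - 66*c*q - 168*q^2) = (c + 2*q)/(c - 6)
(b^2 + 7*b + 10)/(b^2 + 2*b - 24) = (b^2 + 7*b + 10)/(b^2 + 2*b - 24)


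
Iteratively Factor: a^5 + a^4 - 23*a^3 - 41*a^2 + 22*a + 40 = (a - 5)*(a^4 + 6*a^3 + 7*a^2 - 6*a - 8) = (a - 5)*(a + 1)*(a^3 + 5*a^2 + 2*a - 8) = (a - 5)*(a + 1)*(a + 4)*(a^2 + a - 2) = (a - 5)*(a + 1)*(a + 2)*(a + 4)*(a - 1)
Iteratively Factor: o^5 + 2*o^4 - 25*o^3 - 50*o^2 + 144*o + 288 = (o + 3)*(o^4 - o^3 - 22*o^2 + 16*o + 96) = (o + 3)*(o + 4)*(o^3 - 5*o^2 - 2*o + 24) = (o + 2)*(o + 3)*(o + 4)*(o^2 - 7*o + 12) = (o - 3)*(o + 2)*(o + 3)*(o + 4)*(o - 4)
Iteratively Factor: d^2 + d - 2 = (d + 2)*(d - 1)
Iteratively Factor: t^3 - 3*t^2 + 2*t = (t - 1)*(t^2 - 2*t) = (t - 2)*(t - 1)*(t)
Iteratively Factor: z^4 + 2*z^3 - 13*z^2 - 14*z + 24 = (z + 4)*(z^3 - 2*z^2 - 5*z + 6) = (z - 3)*(z + 4)*(z^2 + z - 2) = (z - 3)*(z - 1)*(z + 4)*(z + 2)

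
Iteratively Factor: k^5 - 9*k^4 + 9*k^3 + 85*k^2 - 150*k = (k - 5)*(k^4 - 4*k^3 - 11*k^2 + 30*k) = (k - 5)*(k - 2)*(k^3 - 2*k^2 - 15*k) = k*(k - 5)*(k - 2)*(k^2 - 2*k - 15) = k*(k - 5)*(k - 2)*(k + 3)*(k - 5)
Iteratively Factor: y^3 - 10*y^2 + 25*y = (y - 5)*(y^2 - 5*y) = (y - 5)^2*(y)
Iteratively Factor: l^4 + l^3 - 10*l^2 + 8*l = (l - 1)*(l^3 + 2*l^2 - 8*l) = (l - 1)*(l + 4)*(l^2 - 2*l) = (l - 2)*(l - 1)*(l + 4)*(l)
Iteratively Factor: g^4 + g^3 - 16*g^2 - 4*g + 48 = (g + 2)*(g^3 - g^2 - 14*g + 24) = (g + 2)*(g + 4)*(g^2 - 5*g + 6) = (g - 2)*(g + 2)*(g + 4)*(g - 3)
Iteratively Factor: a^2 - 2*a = (a - 2)*(a)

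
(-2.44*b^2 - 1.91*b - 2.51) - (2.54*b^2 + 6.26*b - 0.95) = -4.98*b^2 - 8.17*b - 1.56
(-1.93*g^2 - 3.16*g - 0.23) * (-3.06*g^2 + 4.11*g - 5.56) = 5.9058*g^4 + 1.7373*g^3 - 1.553*g^2 + 16.6243*g + 1.2788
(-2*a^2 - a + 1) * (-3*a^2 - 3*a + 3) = 6*a^4 + 9*a^3 - 6*a^2 - 6*a + 3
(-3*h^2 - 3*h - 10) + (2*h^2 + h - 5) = -h^2 - 2*h - 15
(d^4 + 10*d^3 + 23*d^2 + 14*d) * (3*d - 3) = 3*d^5 + 27*d^4 + 39*d^3 - 27*d^2 - 42*d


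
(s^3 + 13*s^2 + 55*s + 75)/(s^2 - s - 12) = (s^2 + 10*s + 25)/(s - 4)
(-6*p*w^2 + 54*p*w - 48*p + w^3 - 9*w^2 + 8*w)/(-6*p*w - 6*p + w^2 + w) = (w^2 - 9*w + 8)/(w + 1)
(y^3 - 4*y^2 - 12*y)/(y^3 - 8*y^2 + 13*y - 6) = y*(y + 2)/(y^2 - 2*y + 1)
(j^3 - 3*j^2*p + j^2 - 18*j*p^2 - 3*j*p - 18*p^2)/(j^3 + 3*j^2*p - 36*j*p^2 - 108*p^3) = (j + 1)/(j + 6*p)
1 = 1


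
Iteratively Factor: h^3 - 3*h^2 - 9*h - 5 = (h + 1)*(h^2 - 4*h - 5) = (h + 1)^2*(h - 5)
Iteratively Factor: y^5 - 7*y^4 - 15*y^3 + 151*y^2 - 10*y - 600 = (y - 5)*(y^4 - 2*y^3 - 25*y^2 + 26*y + 120) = (y - 5)*(y + 4)*(y^3 - 6*y^2 - y + 30) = (y - 5)*(y + 2)*(y + 4)*(y^2 - 8*y + 15) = (y - 5)*(y - 3)*(y + 2)*(y + 4)*(y - 5)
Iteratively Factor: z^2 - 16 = (z + 4)*(z - 4)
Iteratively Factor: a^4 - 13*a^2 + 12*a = (a - 3)*(a^3 + 3*a^2 - 4*a) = (a - 3)*(a - 1)*(a^2 + 4*a) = (a - 3)*(a - 1)*(a + 4)*(a)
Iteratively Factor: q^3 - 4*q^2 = (q - 4)*(q^2) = q*(q - 4)*(q)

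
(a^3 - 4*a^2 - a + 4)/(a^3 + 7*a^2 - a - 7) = (a - 4)/(a + 7)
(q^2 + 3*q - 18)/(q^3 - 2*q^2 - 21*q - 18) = (-q^2 - 3*q + 18)/(-q^3 + 2*q^2 + 21*q + 18)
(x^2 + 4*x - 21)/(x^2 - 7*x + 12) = (x + 7)/(x - 4)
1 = 1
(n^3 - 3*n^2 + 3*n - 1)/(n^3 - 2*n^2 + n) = (n - 1)/n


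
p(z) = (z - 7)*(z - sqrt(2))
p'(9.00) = 9.59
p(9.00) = 15.17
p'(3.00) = -2.41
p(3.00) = -6.34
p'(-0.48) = -9.37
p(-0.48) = 14.17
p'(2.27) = -3.87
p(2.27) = -4.05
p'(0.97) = -6.47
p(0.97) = 2.68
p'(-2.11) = -12.63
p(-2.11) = 32.11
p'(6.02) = 3.63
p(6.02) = -4.51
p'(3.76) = -0.89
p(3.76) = -7.60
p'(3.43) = -1.55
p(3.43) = -7.20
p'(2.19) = -4.03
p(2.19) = -3.73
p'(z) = 2*z - 7 - sqrt(2)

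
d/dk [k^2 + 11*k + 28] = 2*k + 11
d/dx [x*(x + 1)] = 2*x + 1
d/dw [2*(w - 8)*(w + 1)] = 4*w - 14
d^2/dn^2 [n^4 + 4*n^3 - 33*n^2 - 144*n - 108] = 12*n^2 + 24*n - 66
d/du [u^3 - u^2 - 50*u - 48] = 3*u^2 - 2*u - 50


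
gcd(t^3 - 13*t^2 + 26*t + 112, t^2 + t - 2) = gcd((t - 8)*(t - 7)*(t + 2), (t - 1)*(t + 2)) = t + 2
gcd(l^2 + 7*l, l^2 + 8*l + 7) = l + 7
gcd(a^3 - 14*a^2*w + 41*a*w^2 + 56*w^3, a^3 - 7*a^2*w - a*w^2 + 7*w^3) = -a^2 + 6*a*w + 7*w^2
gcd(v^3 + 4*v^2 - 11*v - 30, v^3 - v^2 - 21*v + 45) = v^2 + 2*v - 15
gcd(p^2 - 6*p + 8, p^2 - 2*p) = p - 2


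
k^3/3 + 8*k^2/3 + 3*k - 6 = (k/3 + 1)*(k - 1)*(k + 6)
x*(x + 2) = x^2 + 2*x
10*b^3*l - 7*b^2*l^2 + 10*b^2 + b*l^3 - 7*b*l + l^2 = (-5*b + l)*(-2*b + l)*(b*l + 1)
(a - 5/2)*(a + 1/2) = a^2 - 2*a - 5/4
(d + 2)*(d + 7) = d^2 + 9*d + 14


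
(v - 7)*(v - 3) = v^2 - 10*v + 21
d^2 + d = d*(d + 1)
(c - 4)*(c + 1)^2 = c^3 - 2*c^2 - 7*c - 4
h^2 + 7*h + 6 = (h + 1)*(h + 6)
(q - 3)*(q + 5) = q^2 + 2*q - 15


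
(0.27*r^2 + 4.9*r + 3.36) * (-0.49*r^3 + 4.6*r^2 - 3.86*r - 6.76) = -0.1323*r^5 - 1.159*r^4 + 19.8514*r^3 - 5.2832*r^2 - 46.0936*r - 22.7136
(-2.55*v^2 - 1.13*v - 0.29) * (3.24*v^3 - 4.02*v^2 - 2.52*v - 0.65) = -8.262*v^5 + 6.5898*v^4 + 10.029*v^3 + 5.6709*v^2 + 1.4653*v + 0.1885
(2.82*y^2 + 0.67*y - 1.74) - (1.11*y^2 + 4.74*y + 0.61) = 1.71*y^2 - 4.07*y - 2.35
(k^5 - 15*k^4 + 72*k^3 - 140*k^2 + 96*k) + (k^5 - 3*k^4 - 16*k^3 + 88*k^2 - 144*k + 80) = 2*k^5 - 18*k^4 + 56*k^3 - 52*k^2 - 48*k + 80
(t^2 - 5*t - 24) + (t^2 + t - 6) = 2*t^2 - 4*t - 30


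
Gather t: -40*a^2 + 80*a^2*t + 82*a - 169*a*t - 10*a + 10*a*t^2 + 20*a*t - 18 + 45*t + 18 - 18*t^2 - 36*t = -40*a^2 + 72*a + t^2*(10*a - 18) + t*(80*a^2 - 149*a + 9)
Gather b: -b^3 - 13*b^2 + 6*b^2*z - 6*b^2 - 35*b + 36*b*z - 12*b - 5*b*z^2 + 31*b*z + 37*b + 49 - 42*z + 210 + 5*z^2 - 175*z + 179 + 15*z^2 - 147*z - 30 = -b^3 + b^2*(6*z - 19) + b*(-5*z^2 + 67*z - 10) + 20*z^2 - 364*z + 408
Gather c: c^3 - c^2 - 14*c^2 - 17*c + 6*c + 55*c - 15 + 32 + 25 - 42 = c^3 - 15*c^2 + 44*c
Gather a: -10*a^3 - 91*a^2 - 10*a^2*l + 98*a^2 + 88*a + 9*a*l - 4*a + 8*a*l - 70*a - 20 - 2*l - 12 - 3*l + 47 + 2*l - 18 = -10*a^3 + a^2*(7 - 10*l) + a*(17*l + 14) - 3*l - 3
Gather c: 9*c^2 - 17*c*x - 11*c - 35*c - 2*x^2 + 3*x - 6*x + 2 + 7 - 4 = 9*c^2 + c*(-17*x - 46) - 2*x^2 - 3*x + 5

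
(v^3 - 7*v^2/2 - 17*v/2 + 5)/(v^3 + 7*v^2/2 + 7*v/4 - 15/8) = 4*(v^2 - 3*v - 10)/(4*v^2 + 16*v + 15)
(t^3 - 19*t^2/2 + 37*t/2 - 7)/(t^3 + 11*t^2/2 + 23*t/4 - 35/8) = 4*(t^2 - 9*t + 14)/(4*t^2 + 24*t + 35)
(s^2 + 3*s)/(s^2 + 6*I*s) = (s + 3)/(s + 6*I)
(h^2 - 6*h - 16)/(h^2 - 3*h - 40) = (h + 2)/(h + 5)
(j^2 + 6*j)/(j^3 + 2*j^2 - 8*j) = (j + 6)/(j^2 + 2*j - 8)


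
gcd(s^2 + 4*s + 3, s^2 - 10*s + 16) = 1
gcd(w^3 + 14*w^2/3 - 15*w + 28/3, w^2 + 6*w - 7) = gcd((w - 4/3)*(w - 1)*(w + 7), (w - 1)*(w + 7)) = w^2 + 6*w - 7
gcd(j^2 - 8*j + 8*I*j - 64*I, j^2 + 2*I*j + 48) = j + 8*I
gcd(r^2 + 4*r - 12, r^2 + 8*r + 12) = r + 6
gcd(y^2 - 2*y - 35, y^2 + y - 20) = y + 5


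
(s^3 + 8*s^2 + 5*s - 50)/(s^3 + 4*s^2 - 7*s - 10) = (s + 5)/(s + 1)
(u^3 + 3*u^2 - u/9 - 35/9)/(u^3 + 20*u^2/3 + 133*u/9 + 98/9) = (3*u^2 + 2*u - 5)/(3*u^2 + 13*u + 14)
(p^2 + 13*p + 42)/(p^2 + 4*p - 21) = (p + 6)/(p - 3)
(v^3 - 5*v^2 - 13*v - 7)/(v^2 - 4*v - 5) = (v^2 - 6*v - 7)/(v - 5)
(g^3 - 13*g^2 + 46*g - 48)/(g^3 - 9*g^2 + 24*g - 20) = (g^2 - 11*g + 24)/(g^2 - 7*g + 10)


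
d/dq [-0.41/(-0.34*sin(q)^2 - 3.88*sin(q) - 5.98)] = -(0.2788*sin(q) + 1.5908)*cos(q)/(0.34*sin(q)^2 + 3.88*sin(q) + 5.98)^2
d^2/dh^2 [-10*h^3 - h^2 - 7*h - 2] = -60*h - 2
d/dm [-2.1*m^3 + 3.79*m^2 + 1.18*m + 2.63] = -6.3*m^2 + 7.58*m + 1.18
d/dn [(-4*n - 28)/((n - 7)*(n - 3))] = 4*(n^2 + 14*n - 91)/(n^4 - 20*n^3 + 142*n^2 - 420*n + 441)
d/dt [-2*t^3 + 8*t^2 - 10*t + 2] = -6*t^2 + 16*t - 10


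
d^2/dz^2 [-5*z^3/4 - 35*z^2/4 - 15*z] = -15*z/2 - 35/2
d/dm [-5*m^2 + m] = 1 - 10*m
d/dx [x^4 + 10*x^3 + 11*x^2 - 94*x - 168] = 4*x^3 + 30*x^2 + 22*x - 94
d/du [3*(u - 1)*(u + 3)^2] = 3*(u + 3)*(3*u + 1)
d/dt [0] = 0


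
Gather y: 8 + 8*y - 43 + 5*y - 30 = 13*y - 65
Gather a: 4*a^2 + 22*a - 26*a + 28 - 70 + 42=4*a^2 - 4*a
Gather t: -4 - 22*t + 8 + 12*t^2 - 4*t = 12*t^2 - 26*t + 4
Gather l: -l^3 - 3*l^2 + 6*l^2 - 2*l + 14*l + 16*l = -l^3 + 3*l^2 + 28*l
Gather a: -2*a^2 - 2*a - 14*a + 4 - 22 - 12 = -2*a^2 - 16*a - 30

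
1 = 1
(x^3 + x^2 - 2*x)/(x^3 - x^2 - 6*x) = (x - 1)/(x - 3)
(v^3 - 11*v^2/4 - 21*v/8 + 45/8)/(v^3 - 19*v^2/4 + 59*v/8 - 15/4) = (2*v^2 - 3*v - 9)/(2*v^2 - 7*v + 6)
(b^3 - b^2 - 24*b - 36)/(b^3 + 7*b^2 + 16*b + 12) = (b - 6)/(b + 2)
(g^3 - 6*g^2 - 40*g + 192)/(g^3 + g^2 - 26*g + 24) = (g - 8)/(g - 1)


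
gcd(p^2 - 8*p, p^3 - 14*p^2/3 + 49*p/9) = p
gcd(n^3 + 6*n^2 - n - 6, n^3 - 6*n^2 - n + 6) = n^2 - 1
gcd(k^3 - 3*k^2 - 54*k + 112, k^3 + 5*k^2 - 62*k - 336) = k^2 - k - 56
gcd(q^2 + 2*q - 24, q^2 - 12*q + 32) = q - 4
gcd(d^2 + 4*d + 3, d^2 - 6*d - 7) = d + 1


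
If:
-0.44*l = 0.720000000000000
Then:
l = -1.64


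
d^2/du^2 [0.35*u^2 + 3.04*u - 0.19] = 0.700000000000000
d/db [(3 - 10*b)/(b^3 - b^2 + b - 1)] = (-10*b^3 + 10*b^2 - 10*b + (10*b - 3)*(3*b^2 - 2*b + 1) + 10)/(b^3 - b^2 + b - 1)^2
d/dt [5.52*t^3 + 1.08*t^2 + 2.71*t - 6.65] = 16.56*t^2 + 2.16*t + 2.71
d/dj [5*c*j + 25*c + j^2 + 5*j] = 5*c + 2*j + 5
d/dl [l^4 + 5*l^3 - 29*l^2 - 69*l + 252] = 4*l^3 + 15*l^2 - 58*l - 69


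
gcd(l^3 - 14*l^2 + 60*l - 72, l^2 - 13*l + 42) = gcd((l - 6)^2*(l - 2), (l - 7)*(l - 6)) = l - 6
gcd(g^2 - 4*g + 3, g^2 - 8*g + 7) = g - 1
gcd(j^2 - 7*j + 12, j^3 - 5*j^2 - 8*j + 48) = j - 4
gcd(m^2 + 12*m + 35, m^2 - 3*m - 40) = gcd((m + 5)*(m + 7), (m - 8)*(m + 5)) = m + 5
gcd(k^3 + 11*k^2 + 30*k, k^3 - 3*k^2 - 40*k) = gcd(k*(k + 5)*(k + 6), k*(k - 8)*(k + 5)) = k^2 + 5*k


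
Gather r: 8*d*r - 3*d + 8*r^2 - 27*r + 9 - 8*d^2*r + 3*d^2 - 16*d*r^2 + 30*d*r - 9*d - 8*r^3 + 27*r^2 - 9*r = 3*d^2 - 12*d - 8*r^3 + r^2*(35 - 16*d) + r*(-8*d^2 + 38*d - 36) + 9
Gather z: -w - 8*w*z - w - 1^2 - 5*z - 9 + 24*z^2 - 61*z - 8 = -2*w + 24*z^2 + z*(-8*w - 66) - 18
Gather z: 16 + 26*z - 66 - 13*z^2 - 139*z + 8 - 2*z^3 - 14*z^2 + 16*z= -2*z^3 - 27*z^2 - 97*z - 42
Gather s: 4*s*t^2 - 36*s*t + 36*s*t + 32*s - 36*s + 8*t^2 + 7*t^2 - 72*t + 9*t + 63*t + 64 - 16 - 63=s*(4*t^2 - 4) + 15*t^2 - 15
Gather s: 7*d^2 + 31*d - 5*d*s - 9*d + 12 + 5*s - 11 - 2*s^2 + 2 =7*d^2 + 22*d - 2*s^2 + s*(5 - 5*d) + 3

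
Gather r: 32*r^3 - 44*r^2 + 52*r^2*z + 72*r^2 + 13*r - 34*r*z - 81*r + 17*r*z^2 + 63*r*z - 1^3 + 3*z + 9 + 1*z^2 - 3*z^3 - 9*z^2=32*r^3 + r^2*(52*z + 28) + r*(17*z^2 + 29*z - 68) - 3*z^3 - 8*z^2 + 3*z + 8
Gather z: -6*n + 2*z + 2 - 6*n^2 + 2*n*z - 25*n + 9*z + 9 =-6*n^2 - 31*n + z*(2*n + 11) + 11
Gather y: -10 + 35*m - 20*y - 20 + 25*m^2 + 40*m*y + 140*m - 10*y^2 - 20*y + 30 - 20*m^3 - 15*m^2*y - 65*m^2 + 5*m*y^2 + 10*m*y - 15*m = -20*m^3 - 40*m^2 + 160*m + y^2*(5*m - 10) + y*(-15*m^2 + 50*m - 40)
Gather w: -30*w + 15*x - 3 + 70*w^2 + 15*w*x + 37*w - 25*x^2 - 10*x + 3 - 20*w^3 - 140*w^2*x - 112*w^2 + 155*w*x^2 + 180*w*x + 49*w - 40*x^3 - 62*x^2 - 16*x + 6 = -20*w^3 + w^2*(-140*x - 42) + w*(155*x^2 + 195*x + 56) - 40*x^3 - 87*x^2 - 11*x + 6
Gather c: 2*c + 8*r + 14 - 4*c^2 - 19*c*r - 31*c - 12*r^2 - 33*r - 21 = -4*c^2 + c*(-19*r - 29) - 12*r^2 - 25*r - 7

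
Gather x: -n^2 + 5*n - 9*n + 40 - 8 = -n^2 - 4*n + 32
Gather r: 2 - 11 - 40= -49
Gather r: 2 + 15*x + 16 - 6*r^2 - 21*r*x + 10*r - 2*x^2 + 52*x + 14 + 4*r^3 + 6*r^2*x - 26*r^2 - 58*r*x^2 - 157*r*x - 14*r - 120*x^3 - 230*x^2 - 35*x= 4*r^3 + r^2*(6*x - 32) + r*(-58*x^2 - 178*x - 4) - 120*x^3 - 232*x^2 + 32*x + 32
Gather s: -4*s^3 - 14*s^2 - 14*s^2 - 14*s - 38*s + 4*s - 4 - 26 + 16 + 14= -4*s^3 - 28*s^2 - 48*s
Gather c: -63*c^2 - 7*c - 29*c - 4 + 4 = -63*c^2 - 36*c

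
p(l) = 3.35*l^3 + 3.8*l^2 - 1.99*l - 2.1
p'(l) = 10.05*l^2 + 7.6*l - 1.99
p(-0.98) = 0.35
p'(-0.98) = 0.21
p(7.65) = 1704.85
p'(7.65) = 644.30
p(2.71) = 87.09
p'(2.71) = 92.41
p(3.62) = 199.41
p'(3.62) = 157.22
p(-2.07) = -11.41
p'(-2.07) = 25.34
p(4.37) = 341.34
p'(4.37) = 223.15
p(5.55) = 676.60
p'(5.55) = 349.76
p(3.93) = 252.11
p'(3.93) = 183.10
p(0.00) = -2.10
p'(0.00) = -1.99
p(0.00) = -2.10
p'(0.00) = -1.99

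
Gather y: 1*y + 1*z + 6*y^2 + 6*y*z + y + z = 6*y^2 + y*(6*z + 2) + 2*z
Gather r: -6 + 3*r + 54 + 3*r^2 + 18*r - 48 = 3*r^2 + 21*r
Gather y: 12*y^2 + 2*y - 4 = 12*y^2 + 2*y - 4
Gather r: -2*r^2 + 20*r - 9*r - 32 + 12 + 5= -2*r^2 + 11*r - 15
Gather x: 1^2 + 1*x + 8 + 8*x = 9*x + 9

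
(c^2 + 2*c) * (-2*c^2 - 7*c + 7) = -2*c^4 - 11*c^3 - 7*c^2 + 14*c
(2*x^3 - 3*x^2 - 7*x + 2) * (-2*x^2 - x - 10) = -4*x^5 + 4*x^4 - 3*x^3 + 33*x^2 + 68*x - 20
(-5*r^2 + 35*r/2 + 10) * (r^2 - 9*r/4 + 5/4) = -5*r^4 + 115*r^3/4 - 285*r^2/8 - 5*r/8 + 25/2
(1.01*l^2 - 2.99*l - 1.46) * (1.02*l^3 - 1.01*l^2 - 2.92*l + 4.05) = 1.0302*l^5 - 4.0699*l^4 - 1.4185*l^3 + 14.2959*l^2 - 7.8463*l - 5.913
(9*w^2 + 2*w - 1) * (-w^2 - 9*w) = -9*w^4 - 83*w^3 - 17*w^2 + 9*w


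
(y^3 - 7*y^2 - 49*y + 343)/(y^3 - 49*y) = (y - 7)/y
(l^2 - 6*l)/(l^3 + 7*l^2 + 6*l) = (l - 6)/(l^2 + 7*l + 6)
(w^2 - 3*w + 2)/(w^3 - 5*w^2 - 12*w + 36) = (w - 1)/(w^2 - 3*w - 18)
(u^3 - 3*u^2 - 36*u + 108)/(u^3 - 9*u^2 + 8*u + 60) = (u^2 + 3*u - 18)/(u^2 - 3*u - 10)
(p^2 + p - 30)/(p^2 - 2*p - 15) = (p + 6)/(p + 3)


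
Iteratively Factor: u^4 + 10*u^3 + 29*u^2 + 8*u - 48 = (u - 1)*(u^3 + 11*u^2 + 40*u + 48) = (u - 1)*(u + 3)*(u^2 + 8*u + 16) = (u - 1)*(u + 3)*(u + 4)*(u + 4)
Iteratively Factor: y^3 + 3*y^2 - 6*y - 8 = (y + 1)*(y^2 + 2*y - 8) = (y + 1)*(y + 4)*(y - 2)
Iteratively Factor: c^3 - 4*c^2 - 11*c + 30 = (c + 3)*(c^2 - 7*c + 10) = (c - 5)*(c + 3)*(c - 2)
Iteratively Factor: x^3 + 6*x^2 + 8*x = (x + 2)*(x^2 + 4*x) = x*(x + 2)*(x + 4)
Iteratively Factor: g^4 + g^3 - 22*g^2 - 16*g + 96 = (g - 4)*(g^3 + 5*g^2 - 2*g - 24) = (g - 4)*(g - 2)*(g^2 + 7*g + 12) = (g - 4)*(g - 2)*(g + 3)*(g + 4)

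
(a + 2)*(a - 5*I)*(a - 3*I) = a^3 + 2*a^2 - 8*I*a^2 - 15*a - 16*I*a - 30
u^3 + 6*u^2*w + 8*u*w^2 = u*(u + 2*w)*(u + 4*w)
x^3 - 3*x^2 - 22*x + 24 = (x - 6)*(x - 1)*(x + 4)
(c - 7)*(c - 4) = c^2 - 11*c + 28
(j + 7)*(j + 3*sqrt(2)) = j^2 + 3*sqrt(2)*j + 7*j + 21*sqrt(2)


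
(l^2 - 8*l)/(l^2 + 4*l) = (l - 8)/(l + 4)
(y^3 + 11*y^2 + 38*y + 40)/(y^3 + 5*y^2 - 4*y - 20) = (y + 4)/(y - 2)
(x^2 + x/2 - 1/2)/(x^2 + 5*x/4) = 2*(2*x^2 + x - 1)/(x*(4*x + 5))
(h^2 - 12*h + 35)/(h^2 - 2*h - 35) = (h - 5)/(h + 5)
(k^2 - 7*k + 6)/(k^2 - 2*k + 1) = (k - 6)/(k - 1)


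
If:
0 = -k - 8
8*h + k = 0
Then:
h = 1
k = -8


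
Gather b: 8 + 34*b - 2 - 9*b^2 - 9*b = -9*b^2 + 25*b + 6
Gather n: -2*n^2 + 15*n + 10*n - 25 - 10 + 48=-2*n^2 + 25*n + 13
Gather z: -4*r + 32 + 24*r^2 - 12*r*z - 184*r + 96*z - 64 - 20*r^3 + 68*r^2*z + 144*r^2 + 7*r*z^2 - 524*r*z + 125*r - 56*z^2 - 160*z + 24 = -20*r^3 + 168*r^2 - 63*r + z^2*(7*r - 56) + z*(68*r^2 - 536*r - 64) - 8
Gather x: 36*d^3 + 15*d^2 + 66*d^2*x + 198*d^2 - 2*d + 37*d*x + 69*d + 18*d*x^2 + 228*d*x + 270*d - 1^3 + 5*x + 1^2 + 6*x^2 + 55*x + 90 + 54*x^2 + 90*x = 36*d^3 + 213*d^2 + 337*d + x^2*(18*d + 60) + x*(66*d^2 + 265*d + 150) + 90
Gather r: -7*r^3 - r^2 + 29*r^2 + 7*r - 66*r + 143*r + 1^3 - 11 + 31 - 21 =-7*r^3 + 28*r^2 + 84*r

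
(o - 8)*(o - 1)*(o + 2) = o^3 - 7*o^2 - 10*o + 16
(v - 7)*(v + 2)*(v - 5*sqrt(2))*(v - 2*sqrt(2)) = v^4 - 7*sqrt(2)*v^3 - 5*v^3 + 6*v^2 + 35*sqrt(2)*v^2 - 100*v + 98*sqrt(2)*v - 280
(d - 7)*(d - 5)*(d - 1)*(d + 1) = d^4 - 12*d^3 + 34*d^2 + 12*d - 35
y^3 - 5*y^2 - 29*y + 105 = (y - 7)*(y - 3)*(y + 5)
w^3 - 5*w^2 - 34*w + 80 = (w - 8)*(w - 2)*(w + 5)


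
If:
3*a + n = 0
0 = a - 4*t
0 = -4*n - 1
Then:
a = 1/12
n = -1/4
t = 1/48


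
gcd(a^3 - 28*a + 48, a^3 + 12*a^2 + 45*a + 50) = 1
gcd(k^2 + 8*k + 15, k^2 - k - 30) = k + 5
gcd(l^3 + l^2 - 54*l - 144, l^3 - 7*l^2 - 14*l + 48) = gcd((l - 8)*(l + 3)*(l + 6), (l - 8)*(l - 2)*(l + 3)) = l^2 - 5*l - 24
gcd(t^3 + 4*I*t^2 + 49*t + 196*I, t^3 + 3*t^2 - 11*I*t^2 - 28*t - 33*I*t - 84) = t - 7*I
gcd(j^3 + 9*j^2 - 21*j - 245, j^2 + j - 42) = j + 7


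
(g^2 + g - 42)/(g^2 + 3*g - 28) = (g - 6)/(g - 4)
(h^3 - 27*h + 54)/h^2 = h - 27/h + 54/h^2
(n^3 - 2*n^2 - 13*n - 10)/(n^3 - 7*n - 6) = (n - 5)/(n - 3)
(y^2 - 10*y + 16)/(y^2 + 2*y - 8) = (y - 8)/(y + 4)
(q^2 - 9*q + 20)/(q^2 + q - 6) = (q^2 - 9*q + 20)/(q^2 + q - 6)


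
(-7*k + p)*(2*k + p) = -14*k^2 - 5*k*p + p^2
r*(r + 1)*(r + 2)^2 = r^4 + 5*r^3 + 8*r^2 + 4*r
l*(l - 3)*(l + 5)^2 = l^4 + 7*l^3 - 5*l^2 - 75*l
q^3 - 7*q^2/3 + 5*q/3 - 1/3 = (q - 1)^2*(q - 1/3)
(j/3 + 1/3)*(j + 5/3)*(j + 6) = j^3/3 + 26*j^2/9 + 53*j/9 + 10/3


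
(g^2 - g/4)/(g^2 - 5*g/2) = (4*g - 1)/(2*(2*g - 5))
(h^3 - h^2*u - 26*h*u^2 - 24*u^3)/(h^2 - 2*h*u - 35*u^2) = (-h^3 + h^2*u + 26*h*u^2 + 24*u^3)/(-h^2 + 2*h*u + 35*u^2)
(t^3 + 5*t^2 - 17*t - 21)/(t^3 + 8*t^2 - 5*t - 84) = (t + 1)/(t + 4)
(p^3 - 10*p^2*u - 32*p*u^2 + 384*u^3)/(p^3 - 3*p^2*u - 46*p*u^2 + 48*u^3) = (p - 8*u)/(p - u)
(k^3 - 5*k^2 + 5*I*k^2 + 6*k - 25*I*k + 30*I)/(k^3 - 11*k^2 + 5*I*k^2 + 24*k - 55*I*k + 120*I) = (k - 2)/(k - 8)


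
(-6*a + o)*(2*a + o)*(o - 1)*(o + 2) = -12*a^2*o^2 - 12*a^2*o + 24*a^2 - 4*a*o^3 - 4*a*o^2 + 8*a*o + o^4 + o^3 - 2*o^2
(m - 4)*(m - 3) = m^2 - 7*m + 12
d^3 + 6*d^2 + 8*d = d*(d + 2)*(d + 4)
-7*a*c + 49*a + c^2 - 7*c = (-7*a + c)*(c - 7)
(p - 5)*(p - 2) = p^2 - 7*p + 10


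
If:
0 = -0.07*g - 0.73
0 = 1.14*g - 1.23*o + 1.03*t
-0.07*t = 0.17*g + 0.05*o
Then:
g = -10.43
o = 7.22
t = 20.17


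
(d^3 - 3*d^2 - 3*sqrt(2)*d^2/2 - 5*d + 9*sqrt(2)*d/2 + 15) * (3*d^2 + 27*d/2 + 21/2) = 3*d^5 - 9*sqrt(2)*d^4/2 + 9*d^4/2 - 45*d^3 - 27*sqrt(2)*d^3/4 - 54*d^2 + 45*sqrt(2)*d^2 + 189*sqrt(2)*d/4 + 150*d + 315/2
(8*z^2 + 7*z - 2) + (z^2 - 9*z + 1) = 9*z^2 - 2*z - 1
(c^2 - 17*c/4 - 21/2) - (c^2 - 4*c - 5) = -c/4 - 11/2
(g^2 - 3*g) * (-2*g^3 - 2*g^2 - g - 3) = -2*g^5 + 4*g^4 + 5*g^3 + 9*g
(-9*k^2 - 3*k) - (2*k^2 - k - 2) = -11*k^2 - 2*k + 2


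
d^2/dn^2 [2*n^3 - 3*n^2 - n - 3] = 12*n - 6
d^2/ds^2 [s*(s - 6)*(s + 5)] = 6*s - 2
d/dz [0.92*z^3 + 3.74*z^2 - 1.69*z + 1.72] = 2.76*z^2 + 7.48*z - 1.69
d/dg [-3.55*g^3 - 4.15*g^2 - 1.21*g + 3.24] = -10.65*g^2 - 8.3*g - 1.21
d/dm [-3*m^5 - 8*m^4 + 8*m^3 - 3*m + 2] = -15*m^4 - 32*m^3 + 24*m^2 - 3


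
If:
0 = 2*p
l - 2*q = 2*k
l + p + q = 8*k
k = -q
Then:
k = 0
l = 0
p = 0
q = 0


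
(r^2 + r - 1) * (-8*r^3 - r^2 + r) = -8*r^5 - 9*r^4 + 8*r^3 + 2*r^2 - r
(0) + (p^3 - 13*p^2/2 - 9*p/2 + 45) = p^3 - 13*p^2/2 - 9*p/2 + 45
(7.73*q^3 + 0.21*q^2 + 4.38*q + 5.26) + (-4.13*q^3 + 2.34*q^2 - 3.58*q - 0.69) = 3.6*q^3 + 2.55*q^2 + 0.8*q + 4.57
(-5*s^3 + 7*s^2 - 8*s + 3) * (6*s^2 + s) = -30*s^5 + 37*s^4 - 41*s^3 + 10*s^2 + 3*s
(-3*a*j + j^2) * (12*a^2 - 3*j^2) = -36*a^3*j + 12*a^2*j^2 + 9*a*j^3 - 3*j^4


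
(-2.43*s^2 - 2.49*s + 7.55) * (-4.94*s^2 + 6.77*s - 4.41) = 12.0042*s^4 - 4.1505*s^3 - 43.438*s^2 + 62.0944*s - 33.2955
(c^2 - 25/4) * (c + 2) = c^3 + 2*c^2 - 25*c/4 - 25/2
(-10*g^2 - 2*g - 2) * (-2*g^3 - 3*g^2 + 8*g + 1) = 20*g^5 + 34*g^4 - 70*g^3 - 20*g^2 - 18*g - 2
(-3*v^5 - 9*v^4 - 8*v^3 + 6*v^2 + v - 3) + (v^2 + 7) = -3*v^5 - 9*v^4 - 8*v^3 + 7*v^2 + v + 4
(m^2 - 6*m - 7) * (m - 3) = m^3 - 9*m^2 + 11*m + 21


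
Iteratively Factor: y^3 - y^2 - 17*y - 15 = (y + 3)*(y^2 - 4*y - 5) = (y - 5)*(y + 3)*(y + 1)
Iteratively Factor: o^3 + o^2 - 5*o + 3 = (o - 1)*(o^2 + 2*o - 3) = (o - 1)^2*(o + 3)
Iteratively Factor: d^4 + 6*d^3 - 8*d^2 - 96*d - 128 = (d + 2)*(d^3 + 4*d^2 - 16*d - 64) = (d - 4)*(d + 2)*(d^2 + 8*d + 16) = (d - 4)*(d + 2)*(d + 4)*(d + 4)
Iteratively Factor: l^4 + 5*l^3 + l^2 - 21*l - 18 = (l - 2)*(l^3 + 7*l^2 + 15*l + 9) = (l - 2)*(l + 1)*(l^2 + 6*l + 9) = (l - 2)*(l + 1)*(l + 3)*(l + 3)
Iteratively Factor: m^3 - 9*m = (m)*(m^2 - 9) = m*(m + 3)*(m - 3)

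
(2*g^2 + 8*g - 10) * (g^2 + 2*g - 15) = 2*g^4 + 12*g^3 - 24*g^2 - 140*g + 150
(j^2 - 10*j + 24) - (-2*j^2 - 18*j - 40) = 3*j^2 + 8*j + 64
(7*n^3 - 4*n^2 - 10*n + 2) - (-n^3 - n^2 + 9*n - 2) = 8*n^3 - 3*n^2 - 19*n + 4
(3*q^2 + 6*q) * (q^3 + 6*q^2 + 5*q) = 3*q^5 + 24*q^4 + 51*q^3 + 30*q^2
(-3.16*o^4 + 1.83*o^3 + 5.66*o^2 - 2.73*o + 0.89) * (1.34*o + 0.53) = -4.2344*o^5 + 0.7774*o^4 + 8.5543*o^3 - 0.6584*o^2 - 0.2543*o + 0.4717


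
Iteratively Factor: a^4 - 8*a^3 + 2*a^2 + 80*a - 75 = (a - 5)*(a^3 - 3*a^2 - 13*a + 15) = (a - 5)^2*(a^2 + 2*a - 3) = (a - 5)^2*(a + 3)*(a - 1)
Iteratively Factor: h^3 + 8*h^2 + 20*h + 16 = (h + 4)*(h^2 + 4*h + 4) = (h + 2)*(h + 4)*(h + 2)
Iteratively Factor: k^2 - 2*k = (k - 2)*(k)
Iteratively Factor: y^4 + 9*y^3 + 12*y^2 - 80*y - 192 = (y + 4)*(y^3 + 5*y^2 - 8*y - 48) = (y + 4)^2*(y^2 + y - 12) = (y - 3)*(y + 4)^2*(y + 4)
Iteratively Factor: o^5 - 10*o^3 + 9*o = (o + 1)*(o^4 - o^3 - 9*o^2 + 9*o) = (o + 1)*(o + 3)*(o^3 - 4*o^2 + 3*o) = (o - 1)*(o + 1)*(o + 3)*(o^2 - 3*o) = (o - 3)*(o - 1)*(o + 1)*(o + 3)*(o)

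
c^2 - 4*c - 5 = (c - 5)*(c + 1)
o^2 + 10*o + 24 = (o + 4)*(o + 6)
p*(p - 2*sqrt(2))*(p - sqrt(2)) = p^3 - 3*sqrt(2)*p^2 + 4*p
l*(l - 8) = l^2 - 8*l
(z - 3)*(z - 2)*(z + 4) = z^3 - z^2 - 14*z + 24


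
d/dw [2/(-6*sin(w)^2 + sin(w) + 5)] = 2*(12*sin(w) - 1)*cos(w)/(-6*sin(w)^2 + sin(w) + 5)^2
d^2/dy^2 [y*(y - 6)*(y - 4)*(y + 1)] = 12*y^2 - 54*y + 28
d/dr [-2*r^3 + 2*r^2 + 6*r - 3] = -6*r^2 + 4*r + 6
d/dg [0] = 0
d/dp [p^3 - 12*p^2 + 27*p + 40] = 3*p^2 - 24*p + 27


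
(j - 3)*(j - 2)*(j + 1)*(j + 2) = j^4 - 2*j^3 - 7*j^2 + 8*j + 12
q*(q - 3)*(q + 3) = q^3 - 9*q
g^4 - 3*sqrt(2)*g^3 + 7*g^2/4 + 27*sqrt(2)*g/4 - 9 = (g - 3/2)*(g + 3/2)*(g - 2*sqrt(2))*(g - sqrt(2))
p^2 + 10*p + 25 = (p + 5)^2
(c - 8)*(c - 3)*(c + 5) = c^3 - 6*c^2 - 31*c + 120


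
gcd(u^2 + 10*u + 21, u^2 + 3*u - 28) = u + 7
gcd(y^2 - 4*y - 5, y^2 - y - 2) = y + 1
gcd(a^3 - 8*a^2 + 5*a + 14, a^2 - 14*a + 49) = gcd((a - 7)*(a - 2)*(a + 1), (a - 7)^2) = a - 7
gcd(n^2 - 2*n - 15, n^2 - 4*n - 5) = n - 5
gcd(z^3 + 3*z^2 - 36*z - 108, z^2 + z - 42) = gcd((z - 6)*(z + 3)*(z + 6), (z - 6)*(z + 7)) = z - 6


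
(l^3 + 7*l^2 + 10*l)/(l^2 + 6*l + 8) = l*(l + 5)/(l + 4)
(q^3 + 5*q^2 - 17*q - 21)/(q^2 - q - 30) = (-q^3 - 5*q^2 + 17*q + 21)/(-q^2 + q + 30)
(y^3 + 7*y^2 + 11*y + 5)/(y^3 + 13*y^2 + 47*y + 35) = (y + 1)/(y + 7)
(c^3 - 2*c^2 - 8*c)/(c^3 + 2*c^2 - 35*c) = (c^2 - 2*c - 8)/(c^2 + 2*c - 35)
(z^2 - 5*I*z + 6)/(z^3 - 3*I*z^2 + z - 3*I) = (z - 6*I)/(z^2 - 4*I*z - 3)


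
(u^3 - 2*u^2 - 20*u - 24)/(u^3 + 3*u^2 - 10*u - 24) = (u^2 - 4*u - 12)/(u^2 + u - 12)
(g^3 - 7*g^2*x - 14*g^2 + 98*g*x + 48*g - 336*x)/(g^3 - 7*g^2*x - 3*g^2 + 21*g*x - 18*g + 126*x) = (g - 8)/(g + 3)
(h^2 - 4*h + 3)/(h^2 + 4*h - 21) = (h - 1)/(h + 7)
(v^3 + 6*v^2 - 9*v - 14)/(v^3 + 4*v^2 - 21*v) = (v^2 - v - 2)/(v*(v - 3))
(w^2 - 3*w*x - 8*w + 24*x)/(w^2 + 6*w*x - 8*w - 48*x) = (w - 3*x)/(w + 6*x)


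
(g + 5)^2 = g^2 + 10*g + 25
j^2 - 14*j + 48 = (j - 8)*(j - 6)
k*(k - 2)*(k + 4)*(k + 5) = k^4 + 7*k^3 + 2*k^2 - 40*k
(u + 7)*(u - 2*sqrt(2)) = u^2 - 2*sqrt(2)*u + 7*u - 14*sqrt(2)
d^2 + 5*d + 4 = (d + 1)*(d + 4)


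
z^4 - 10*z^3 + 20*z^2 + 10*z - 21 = (z - 7)*(z - 3)*(z - 1)*(z + 1)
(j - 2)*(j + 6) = j^2 + 4*j - 12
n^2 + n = n*(n + 1)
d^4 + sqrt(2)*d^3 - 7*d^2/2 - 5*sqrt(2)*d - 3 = (d - 3*sqrt(2)/2)*(d + sqrt(2)/2)*(d + sqrt(2))^2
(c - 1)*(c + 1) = c^2 - 1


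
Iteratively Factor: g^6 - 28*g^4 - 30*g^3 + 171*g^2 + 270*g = (g + 3)*(g^5 - 3*g^4 - 19*g^3 + 27*g^2 + 90*g) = (g + 3)^2*(g^4 - 6*g^3 - g^2 + 30*g) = (g - 5)*(g + 3)^2*(g^3 - g^2 - 6*g) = (g - 5)*(g - 3)*(g + 3)^2*(g^2 + 2*g) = (g - 5)*(g - 3)*(g + 2)*(g + 3)^2*(g)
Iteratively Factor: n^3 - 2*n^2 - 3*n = (n)*(n^2 - 2*n - 3) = n*(n + 1)*(n - 3)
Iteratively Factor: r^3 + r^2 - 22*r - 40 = (r + 2)*(r^2 - r - 20) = (r + 2)*(r + 4)*(r - 5)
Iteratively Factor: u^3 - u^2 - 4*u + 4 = (u - 2)*(u^2 + u - 2) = (u - 2)*(u + 2)*(u - 1)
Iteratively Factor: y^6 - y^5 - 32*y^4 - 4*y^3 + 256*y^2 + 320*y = (y - 4)*(y^5 + 3*y^4 - 20*y^3 - 84*y^2 - 80*y) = (y - 4)*(y + 2)*(y^4 + y^3 - 22*y^2 - 40*y) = (y - 4)*(y + 2)*(y + 4)*(y^3 - 3*y^2 - 10*y) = (y - 5)*(y - 4)*(y + 2)*(y + 4)*(y^2 + 2*y) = y*(y - 5)*(y - 4)*(y + 2)*(y + 4)*(y + 2)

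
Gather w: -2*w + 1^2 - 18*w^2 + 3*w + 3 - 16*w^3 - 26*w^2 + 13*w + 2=-16*w^3 - 44*w^2 + 14*w + 6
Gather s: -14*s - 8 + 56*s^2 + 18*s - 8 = 56*s^2 + 4*s - 16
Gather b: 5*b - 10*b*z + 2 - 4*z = b*(5 - 10*z) - 4*z + 2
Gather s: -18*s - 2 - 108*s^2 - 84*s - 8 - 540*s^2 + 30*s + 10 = -648*s^2 - 72*s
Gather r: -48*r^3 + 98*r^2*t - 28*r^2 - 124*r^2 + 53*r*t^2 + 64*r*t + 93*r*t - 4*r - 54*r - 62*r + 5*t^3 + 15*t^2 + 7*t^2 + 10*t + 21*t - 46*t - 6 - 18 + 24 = -48*r^3 + r^2*(98*t - 152) + r*(53*t^2 + 157*t - 120) + 5*t^3 + 22*t^2 - 15*t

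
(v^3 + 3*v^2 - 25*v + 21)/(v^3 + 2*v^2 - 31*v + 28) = (v - 3)/(v - 4)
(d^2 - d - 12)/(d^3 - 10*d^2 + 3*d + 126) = (d - 4)/(d^2 - 13*d + 42)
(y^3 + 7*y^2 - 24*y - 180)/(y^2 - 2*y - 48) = (y^2 + y - 30)/(y - 8)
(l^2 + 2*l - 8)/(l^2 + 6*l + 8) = (l - 2)/(l + 2)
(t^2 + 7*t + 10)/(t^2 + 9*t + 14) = (t + 5)/(t + 7)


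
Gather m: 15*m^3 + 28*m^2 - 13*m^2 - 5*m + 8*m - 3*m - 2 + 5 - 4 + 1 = 15*m^3 + 15*m^2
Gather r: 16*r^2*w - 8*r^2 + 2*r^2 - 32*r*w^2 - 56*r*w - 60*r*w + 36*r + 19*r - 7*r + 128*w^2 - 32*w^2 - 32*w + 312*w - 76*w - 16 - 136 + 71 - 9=r^2*(16*w - 6) + r*(-32*w^2 - 116*w + 48) + 96*w^2 + 204*w - 90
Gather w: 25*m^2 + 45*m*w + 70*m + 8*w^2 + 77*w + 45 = 25*m^2 + 70*m + 8*w^2 + w*(45*m + 77) + 45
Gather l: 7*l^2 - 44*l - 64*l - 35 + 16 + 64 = 7*l^2 - 108*l + 45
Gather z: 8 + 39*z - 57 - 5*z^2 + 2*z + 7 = -5*z^2 + 41*z - 42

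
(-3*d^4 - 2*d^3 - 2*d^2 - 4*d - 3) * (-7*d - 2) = 21*d^5 + 20*d^4 + 18*d^3 + 32*d^2 + 29*d + 6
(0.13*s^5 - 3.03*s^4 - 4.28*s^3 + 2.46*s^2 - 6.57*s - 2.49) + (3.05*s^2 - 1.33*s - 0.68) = 0.13*s^5 - 3.03*s^4 - 4.28*s^3 + 5.51*s^2 - 7.9*s - 3.17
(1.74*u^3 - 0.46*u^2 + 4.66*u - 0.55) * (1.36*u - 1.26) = 2.3664*u^4 - 2.818*u^3 + 6.9172*u^2 - 6.6196*u + 0.693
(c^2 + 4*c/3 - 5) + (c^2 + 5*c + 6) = 2*c^2 + 19*c/3 + 1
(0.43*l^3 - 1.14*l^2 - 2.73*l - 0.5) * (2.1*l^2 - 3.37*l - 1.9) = 0.903*l^5 - 3.8431*l^4 - 2.7082*l^3 + 10.3161*l^2 + 6.872*l + 0.95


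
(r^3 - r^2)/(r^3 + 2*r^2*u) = (r - 1)/(r + 2*u)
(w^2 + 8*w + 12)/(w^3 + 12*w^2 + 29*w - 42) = (w + 2)/(w^2 + 6*w - 7)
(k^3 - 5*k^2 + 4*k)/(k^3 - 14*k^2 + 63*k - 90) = k*(k^2 - 5*k + 4)/(k^3 - 14*k^2 + 63*k - 90)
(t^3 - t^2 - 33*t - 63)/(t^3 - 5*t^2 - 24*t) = (t^2 - 4*t - 21)/(t*(t - 8))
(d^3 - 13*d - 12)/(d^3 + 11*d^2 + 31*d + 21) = (d - 4)/(d + 7)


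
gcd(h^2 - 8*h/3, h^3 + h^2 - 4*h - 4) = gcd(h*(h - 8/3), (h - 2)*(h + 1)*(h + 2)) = 1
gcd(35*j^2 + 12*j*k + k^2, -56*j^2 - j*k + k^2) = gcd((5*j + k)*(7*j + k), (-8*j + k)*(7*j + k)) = 7*j + k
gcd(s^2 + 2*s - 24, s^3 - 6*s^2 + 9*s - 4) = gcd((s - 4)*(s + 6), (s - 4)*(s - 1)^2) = s - 4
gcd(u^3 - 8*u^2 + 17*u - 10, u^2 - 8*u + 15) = u - 5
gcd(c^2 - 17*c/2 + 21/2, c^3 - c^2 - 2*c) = 1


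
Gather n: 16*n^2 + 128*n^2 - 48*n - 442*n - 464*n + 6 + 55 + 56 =144*n^2 - 954*n + 117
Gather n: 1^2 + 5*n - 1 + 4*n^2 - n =4*n^2 + 4*n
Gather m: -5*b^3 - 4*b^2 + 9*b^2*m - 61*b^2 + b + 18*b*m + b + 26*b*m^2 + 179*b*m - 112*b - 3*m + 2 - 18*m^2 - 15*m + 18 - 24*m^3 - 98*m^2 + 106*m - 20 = -5*b^3 - 65*b^2 - 110*b - 24*m^3 + m^2*(26*b - 116) + m*(9*b^2 + 197*b + 88)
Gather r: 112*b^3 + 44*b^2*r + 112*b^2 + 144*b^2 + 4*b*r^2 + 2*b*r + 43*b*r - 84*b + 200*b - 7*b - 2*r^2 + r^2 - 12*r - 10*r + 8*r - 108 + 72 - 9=112*b^3 + 256*b^2 + 109*b + r^2*(4*b - 1) + r*(44*b^2 + 45*b - 14) - 45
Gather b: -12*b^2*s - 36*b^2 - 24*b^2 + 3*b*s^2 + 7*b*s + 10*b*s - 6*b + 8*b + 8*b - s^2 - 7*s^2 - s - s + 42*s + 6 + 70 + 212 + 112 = b^2*(-12*s - 60) + b*(3*s^2 + 17*s + 10) - 8*s^2 + 40*s + 400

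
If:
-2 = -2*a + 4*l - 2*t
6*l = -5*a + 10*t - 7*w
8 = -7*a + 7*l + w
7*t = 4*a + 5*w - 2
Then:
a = -43/34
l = -66/119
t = 275/238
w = 103/34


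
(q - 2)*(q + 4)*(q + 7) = q^3 + 9*q^2 + 6*q - 56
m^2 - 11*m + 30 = (m - 6)*(m - 5)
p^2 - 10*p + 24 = (p - 6)*(p - 4)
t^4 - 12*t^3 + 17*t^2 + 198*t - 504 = (t - 7)*(t - 6)*(t - 3)*(t + 4)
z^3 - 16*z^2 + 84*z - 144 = (z - 6)^2*(z - 4)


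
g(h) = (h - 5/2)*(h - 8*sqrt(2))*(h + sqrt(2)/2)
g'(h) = (h - 5/2)*(h - 8*sqrt(2)) + (h - 5/2)*(h + sqrt(2)/2) + (h - 8*sqrt(2))*(h + sqrt(2)/2)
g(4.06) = -53.94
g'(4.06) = -38.46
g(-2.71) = -146.34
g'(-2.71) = 111.59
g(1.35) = 23.57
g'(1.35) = -11.40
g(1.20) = 25.07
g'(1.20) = -8.62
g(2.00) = 12.61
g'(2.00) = -21.91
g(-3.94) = -317.58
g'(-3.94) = 168.37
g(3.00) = -15.41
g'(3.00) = -33.12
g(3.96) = -50.11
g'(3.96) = -38.24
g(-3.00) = -180.51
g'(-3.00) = 124.16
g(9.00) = -145.99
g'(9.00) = 25.60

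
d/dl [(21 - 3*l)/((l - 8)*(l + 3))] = 3*(l^2 - 14*l + 59)/(l^4 - 10*l^3 - 23*l^2 + 240*l + 576)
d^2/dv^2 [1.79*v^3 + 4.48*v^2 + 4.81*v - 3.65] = 10.74*v + 8.96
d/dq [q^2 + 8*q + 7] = 2*q + 8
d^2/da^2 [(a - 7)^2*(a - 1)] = 6*a - 30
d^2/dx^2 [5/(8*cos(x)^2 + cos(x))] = 5*(-64*(1 - cos(2*x))^2 + 30*cos(x) - 129*cos(2*x)/2 - 6*cos(3*x) + 387/2)/((8*cos(x) + 1)^3*cos(x)^3)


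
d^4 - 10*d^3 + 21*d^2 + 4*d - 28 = (d - 7)*(d - 2)^2*(d + 1)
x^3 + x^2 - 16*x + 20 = (x - 2)^2*(x + 5)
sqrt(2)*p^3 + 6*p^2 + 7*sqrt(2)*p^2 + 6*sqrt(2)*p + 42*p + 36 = (p + 6)*(p + 3*sqrt(2))*(sqrt(2)*p + sqrt(2))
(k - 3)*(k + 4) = k^2 + k - 12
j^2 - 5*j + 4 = (j - 4)*(j - 1)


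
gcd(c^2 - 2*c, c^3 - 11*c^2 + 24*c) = c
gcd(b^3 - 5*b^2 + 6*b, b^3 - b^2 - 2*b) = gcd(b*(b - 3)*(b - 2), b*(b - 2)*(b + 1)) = b^2 - 2*b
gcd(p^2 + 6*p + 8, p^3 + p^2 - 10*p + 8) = p + 4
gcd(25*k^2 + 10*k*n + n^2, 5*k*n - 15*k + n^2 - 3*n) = 5*k + n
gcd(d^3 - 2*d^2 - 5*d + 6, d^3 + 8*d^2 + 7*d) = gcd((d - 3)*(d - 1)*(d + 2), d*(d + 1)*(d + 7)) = 1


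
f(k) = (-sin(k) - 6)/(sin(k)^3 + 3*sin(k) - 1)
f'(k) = (-3*sin(k)^2*cos(k) - 3*cos(k))*(-sin(k) - 6)/(sin(k)^3 + 3*sin(k) - 1)^2 - cos(k)/(sin(k)^3 + 3*sin(k) - 1) = (2*sin(k)^3 + 18*sin(k)^2 + 19)*cos(k)/(sin(k)^3 + 3*sin(k) - 1)^2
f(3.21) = 4.92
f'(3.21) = -13.10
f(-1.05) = 1.21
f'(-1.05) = 0.86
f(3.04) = 8.78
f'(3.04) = -39.55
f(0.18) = 13.52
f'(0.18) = 92.21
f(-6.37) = 4.69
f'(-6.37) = 11.99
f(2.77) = -46.39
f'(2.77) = -1063.12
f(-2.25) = 1.37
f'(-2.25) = -1.26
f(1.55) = -2.33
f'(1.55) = 0.09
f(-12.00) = -8.55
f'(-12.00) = 35.39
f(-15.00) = 1.66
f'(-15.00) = -1.90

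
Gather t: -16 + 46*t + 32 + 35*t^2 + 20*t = 35*t^2 + 66*t + 16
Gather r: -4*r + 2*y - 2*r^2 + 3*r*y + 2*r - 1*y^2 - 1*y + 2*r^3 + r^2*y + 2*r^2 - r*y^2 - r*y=2*r^3 + r^2*y + r*(-y^2 + 2*y - 2) - y^2 + y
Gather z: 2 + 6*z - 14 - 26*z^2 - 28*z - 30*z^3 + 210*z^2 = -30*z^3 + 184*z^2 - 22*z - 12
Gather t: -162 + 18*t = 18*t - 162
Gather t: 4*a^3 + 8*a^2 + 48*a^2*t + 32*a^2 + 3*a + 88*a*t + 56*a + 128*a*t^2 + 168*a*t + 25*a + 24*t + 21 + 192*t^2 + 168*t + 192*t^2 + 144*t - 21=4*a^3 + 40*a^2 + 84*a + t^2*(128*a + 384) + t*(48*a^2 + 256*a + 336)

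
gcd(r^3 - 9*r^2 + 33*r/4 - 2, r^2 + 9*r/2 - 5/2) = r - 1/2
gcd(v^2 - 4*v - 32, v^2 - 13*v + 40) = v - 8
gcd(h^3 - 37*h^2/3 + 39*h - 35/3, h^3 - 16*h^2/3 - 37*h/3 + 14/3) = h^2 - 22*h/3 + 7/3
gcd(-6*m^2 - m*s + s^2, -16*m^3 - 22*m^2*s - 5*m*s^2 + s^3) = 2*m + s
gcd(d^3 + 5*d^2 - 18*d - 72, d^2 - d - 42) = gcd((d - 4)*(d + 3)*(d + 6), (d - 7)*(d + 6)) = d + 6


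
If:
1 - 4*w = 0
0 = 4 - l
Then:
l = 4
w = 1/4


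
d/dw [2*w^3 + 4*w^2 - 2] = 2*w*(3*w + 4)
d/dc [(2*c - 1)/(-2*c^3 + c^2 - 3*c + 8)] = (-4*c^3 + 2*c^2 - 6*c + (2*c - 1)*(6*c^2 - 2*c + 3) + 16)/(2*c^3 - c^2 + 3*c - 8)^2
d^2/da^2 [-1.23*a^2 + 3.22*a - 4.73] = -2.46000000000000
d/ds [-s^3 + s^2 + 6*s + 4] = -3*s^2 + 2*s + 6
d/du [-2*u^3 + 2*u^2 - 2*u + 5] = -6*u^2 + 4*u - 2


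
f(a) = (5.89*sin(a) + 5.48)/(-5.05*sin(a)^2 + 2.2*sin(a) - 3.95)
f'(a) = (10.1*sin(a)*cos(a) - 2.2*cos(a))*(5.89*sin(a) + 5.48)/(-5.05*sin(a)^2 + 2.2*sin(a) - 3.95)^2 + 5.89*cos(a)/(-5.05*sin(a)^2 + 2.2*sin(a) - 3.95) = (29.7445*sin(a)^2 + 55.348*sin(a) - 35.3215)*cos(a)/(25.5025*sin(a)^4 - 22.22*sin(a)^3 + 44.735*sin(a)^2 - 17.38*sin(a) + 15.6025)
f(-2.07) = -0.03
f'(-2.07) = 0.31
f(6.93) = -2.03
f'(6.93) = 0.35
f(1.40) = -1.69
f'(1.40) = 0.18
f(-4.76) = -1.67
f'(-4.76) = 0.05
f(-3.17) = -1.45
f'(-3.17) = 2.23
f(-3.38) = -1.85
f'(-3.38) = 1.45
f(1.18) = -1.75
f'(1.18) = 0.40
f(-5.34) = -1.87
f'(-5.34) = 0.57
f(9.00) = -2.03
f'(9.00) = 0.45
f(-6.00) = -1.91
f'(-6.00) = -1.21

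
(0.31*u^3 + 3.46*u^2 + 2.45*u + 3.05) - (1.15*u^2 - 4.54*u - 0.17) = 0.31*u^3 + 2.31*u^2 + 6.99*u + 3.22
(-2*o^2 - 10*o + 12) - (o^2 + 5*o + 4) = -3*o^2 - 15*o + 8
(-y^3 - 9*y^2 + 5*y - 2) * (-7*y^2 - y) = 7*y^5 + 64*y^4 - 26*y^3 + 9*y^2 + 2*y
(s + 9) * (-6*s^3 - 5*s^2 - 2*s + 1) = -6*s^4 - 59*s^3 - 47*s^2 - 17*s + 9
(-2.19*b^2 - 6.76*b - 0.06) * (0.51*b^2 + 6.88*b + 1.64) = -1.1169*b^4 - 18.5148*b^3 - 50.131*b^2 - 11.4992*b - 0.0984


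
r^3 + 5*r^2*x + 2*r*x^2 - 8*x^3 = (r - x)*(r + 2*x)*(r + 4*x)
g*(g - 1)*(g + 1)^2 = g^4 + g^3 - g^2 - g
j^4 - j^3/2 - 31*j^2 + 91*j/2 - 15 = (j - 5)*(j - 1)*(j - 1/2)*(j + 6)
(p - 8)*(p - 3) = p^2 - 11*p + 24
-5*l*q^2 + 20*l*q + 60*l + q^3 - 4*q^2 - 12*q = (-5*l + q)*(q - 6)*(q + 2)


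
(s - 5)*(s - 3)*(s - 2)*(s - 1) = s^4 - 11*s^3 + 41*s^2 - 61*s + 30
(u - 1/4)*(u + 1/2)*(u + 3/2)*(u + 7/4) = u^4 + 7*u^3/2 + 53*u^2/16 + u/4 - 21/64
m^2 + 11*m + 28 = (m + 4)*(m + 7)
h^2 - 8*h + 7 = (h - 7)*(h - 1)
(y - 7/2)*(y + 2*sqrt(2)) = y^2 - 7*y/2 + 2*sqrt(2)*y - 7*sqrt(2)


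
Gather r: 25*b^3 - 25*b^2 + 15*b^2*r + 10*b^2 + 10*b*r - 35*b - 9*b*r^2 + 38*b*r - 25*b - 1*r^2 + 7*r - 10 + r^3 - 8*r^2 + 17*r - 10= 25*b^3 - 15*b^2 - 60*b + r^3 + r^2*(-9*b - 9) + r*(15*b^2 + 48*b + 24) - 20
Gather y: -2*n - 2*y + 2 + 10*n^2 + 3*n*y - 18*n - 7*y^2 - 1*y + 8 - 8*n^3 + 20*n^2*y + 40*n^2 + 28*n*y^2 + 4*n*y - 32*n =-8*n^3 + 50*n^2 - 52*n + y^2*(28*n - 7) + y*(20*n^2 + 7*n - 3) + 10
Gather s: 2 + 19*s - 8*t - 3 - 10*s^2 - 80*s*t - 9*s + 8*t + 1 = -10*s^2 + s*(10 - 80*t)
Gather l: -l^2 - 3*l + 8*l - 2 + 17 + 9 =-l^2 + 5*l + 24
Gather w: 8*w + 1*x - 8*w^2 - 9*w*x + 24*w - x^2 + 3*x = -8*w^2 + w*(32 - 9*x) - x^2 + 4*x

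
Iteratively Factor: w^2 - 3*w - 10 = (w - 5)*(w + 2)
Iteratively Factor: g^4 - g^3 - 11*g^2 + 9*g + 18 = (g - 2)*(g^3 + g^2 - 9*g - 9) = (g - 2)*(g + 3)*(g^2 - 2*g - 3) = (g - 2)*(g + 1)*(g + 3)*(g - 3)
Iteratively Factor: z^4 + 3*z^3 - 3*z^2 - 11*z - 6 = (z + 3)*(z^3 - 3*z - 2) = (z + 1)*(z + 3)*(z^2 - z - 2) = (z - 2)*(z + 1)*(z + 3)*(z + 1)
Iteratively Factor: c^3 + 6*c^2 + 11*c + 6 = (c + 2)*(c^2 + 4*c + 3) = (c + 2)*(c + 3)*(c + 1)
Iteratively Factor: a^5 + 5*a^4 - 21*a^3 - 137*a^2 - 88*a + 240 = (a - 1)*(a^4 + 6*a^3 - 15*a^2 - 152*a - 240) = (a - 5)*(a - 1)*(a^3 + 11*a^2 + 40*a + 48) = (a - 5)*(a - 1)*(a + 4)*(a^2 + 7*a + 12) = (a - 5)*(a - 1)*(a + 4)^2*(a + 3)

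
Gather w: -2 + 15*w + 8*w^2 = 8*w^2 + 15*w - 2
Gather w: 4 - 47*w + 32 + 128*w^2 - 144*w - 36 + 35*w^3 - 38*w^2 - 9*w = 35*w^3 + 90*w^2 - 200*w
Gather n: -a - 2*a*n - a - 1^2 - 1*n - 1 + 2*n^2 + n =-2*a*n - 2*a + 2*n^2 - 2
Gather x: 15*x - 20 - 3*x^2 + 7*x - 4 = -3*x^2 + 22*x - 24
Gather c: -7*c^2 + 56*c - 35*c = -7*c^2 + 21*c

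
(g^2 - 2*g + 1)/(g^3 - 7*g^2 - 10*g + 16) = (g - 1)/(g^2 - 6*g - 16)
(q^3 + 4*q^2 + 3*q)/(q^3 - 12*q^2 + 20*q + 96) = q*(q^2 + 4*q + 3)/(q^3 - 12*q^2 + 20*q + 96)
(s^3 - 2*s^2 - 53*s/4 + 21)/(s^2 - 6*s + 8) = (s^2 + 2*s - 21/4)/(s - 2)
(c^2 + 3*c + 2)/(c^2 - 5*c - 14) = (c + 1)/(c - 7)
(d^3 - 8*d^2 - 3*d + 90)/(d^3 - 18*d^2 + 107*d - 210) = (d + 3)/(d - 7)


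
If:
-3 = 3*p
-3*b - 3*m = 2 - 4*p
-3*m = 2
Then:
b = -4/3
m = -2/3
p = -1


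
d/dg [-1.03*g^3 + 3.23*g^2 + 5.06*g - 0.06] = -3.09*g^2 + 6.46*g + 5.06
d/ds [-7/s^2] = 14/s^3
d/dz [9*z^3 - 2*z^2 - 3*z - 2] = 27*z^2 - 4*z - 3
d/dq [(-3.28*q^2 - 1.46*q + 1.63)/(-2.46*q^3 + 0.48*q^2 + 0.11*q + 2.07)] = (-8.0688*q^4 - 7.1832*q^3 + 12.3694*q^2 - 15.144*q - 3.2015)/(6.0516*q^6 - 2.3616*q^5 - 0.3108*q^4 - 10.0788*q^3 + 1.9993*q^2 + 0.4554*q + 4.2849)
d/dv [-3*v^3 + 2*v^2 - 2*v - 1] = -9*v^2 + 4*v - 2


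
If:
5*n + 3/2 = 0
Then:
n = -3/10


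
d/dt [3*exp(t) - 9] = 3*exp(t)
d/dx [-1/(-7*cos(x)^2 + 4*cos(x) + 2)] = 2*(7*cos(x) - 2)*sin(x)/(-7*cos(x)^2 + 4*cos(x) + 2)^2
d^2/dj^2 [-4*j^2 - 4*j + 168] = -8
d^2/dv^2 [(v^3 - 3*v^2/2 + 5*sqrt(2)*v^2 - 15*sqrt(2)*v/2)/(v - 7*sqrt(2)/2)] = 2*(4*v^3 - 42*sqrt(2)*v^2 + 294*v - 357 + 490*sqrt(2))/(4*v^3 - 42*sqrt(2)*v^2 + 294*v - 343*sqrt(2))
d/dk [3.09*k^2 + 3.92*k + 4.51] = 6.18*k + 3.92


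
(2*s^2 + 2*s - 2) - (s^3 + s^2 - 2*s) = -s^3 + s^2 + 4*s - 2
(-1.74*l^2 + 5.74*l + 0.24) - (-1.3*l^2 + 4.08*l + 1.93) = -0.44*l^2 + 1.66*l - 1.69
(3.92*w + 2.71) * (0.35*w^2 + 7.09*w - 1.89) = 1.372*w^3 + 28.7413*w^2 + 11.8051*w - 5.1219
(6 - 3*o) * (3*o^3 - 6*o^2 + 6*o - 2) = -9*o^4 + 36*o^3 - 54*o^2 + 42*o - 12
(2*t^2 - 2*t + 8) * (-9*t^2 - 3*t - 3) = -18*t^4 + 12*t^3 - 72*t^2 - 18*t - 24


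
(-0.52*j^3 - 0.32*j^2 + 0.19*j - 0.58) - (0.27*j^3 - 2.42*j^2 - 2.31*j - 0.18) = -0.79*j^3 + 2.1*j^2 + 2.5*j - 0.4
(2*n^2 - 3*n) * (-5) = -10*n^2 + 15*n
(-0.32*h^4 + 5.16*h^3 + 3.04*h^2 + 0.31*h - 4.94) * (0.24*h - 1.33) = -0.0768*h^5 + 1.664*h^4 - 6.1332*h^3 - 3.9688*h^2 - 1.5979*h + 6.5702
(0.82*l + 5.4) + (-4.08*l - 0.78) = 4.62 - 3.26*l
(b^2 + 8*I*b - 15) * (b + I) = b^3 + 9*I*b^2 - 23*b - 15*I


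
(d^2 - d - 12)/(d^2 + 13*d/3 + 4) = 3*(d - 4)/(3*d + 4)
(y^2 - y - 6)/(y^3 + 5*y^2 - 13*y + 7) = (y^2 - y - 6)/(y^3 + 5*y^2 - 13*y + 7)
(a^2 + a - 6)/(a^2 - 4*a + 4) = (a + 3)/(a - 2)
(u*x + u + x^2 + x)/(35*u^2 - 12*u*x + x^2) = (u*x + u + x^2 + x)/(35*u^2 - 12*u*x + x^2)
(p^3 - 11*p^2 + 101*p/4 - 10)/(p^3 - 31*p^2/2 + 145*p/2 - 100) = (p - 1/2)/(p - 5)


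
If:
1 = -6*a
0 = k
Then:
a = -1/6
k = 0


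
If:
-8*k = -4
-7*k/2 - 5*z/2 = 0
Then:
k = 1/2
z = -7/10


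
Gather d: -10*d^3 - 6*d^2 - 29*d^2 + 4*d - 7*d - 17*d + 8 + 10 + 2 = -10*d^3 - 35*d^2 - 20*d + 20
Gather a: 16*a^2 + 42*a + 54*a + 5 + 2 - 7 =16*a^2 + 96*a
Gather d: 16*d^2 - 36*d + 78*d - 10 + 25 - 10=16*d^2 + 42*d + 5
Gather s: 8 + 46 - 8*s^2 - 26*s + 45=-8*s^2 - 26*s + 99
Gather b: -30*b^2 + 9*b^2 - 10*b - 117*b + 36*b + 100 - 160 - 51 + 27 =-21*b^2 - 91*b - 84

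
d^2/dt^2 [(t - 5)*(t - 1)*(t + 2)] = 6*t - 8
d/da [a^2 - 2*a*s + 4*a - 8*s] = 2*a - 2*s + 4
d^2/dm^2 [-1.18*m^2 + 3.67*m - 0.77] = -2.36000000000000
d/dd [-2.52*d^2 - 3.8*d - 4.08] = -5.04*d - 3.8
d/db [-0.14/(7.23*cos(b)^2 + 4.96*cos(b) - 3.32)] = -(2.0244*cos(b) + 0.6944)*sin(b)/(7.23*cos(b)^2 + 4.96*cos(b) - 3.32)^2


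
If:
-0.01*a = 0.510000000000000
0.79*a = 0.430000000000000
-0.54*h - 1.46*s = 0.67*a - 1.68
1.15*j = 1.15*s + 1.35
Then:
No Solution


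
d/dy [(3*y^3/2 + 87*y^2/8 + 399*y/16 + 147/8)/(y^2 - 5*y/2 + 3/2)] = 3*(16*y^4 - 80*y^3 - 484*y^2 - 44*y + 889)/(8*(4*y^4 - 20*y^3 + 37*y^2 - 30*y + 9))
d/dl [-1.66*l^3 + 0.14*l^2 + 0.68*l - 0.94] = -4.98*l^2 + 0.28*l + 0.68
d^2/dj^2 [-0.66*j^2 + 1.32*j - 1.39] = -1.32000000000000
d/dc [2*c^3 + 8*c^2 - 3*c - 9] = 6*c^2 + 16*c - 3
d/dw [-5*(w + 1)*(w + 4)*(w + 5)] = -15*w^2 - 100*w - 145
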